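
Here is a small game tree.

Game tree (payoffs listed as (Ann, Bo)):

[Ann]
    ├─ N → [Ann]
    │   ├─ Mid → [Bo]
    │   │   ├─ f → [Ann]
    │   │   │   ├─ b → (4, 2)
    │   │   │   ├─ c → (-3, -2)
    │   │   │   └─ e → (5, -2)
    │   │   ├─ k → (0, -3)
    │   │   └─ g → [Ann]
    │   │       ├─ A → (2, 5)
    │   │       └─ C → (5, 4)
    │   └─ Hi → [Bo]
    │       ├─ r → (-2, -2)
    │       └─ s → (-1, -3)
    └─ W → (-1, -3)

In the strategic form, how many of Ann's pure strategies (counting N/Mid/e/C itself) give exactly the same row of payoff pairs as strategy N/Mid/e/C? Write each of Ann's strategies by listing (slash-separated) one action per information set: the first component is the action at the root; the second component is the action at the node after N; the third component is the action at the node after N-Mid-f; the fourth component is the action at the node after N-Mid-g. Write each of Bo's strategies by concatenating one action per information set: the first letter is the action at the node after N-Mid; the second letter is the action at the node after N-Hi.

1

Row for N/Mid/e/C (columns fr, fs, kr, ks, gr, gs): (5,-2) (5,-2) (0,-3) (0,-3) (5,4) (5,4).
Every one of Ann's information sets is on the play path for some reply by Bo when Ann follows N/Mid/e/C.
Changing the action at any of them therefore changes at least one column, so only N/Mid/e/C itself gives this row.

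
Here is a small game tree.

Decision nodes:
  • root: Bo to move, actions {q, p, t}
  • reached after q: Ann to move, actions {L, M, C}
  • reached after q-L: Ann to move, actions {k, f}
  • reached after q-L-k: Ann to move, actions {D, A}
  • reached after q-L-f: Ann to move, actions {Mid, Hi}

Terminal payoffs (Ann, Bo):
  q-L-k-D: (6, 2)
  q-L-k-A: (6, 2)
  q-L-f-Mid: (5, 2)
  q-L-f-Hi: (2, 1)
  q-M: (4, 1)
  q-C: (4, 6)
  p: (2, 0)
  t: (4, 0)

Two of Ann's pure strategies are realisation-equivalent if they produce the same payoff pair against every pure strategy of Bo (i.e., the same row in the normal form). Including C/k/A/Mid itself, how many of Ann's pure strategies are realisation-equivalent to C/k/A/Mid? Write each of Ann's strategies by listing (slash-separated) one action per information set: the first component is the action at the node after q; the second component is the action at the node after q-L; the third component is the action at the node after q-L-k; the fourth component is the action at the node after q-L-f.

Row for C/k/A/Mid (columns q, p, t): (4,6) (2,0) (4,0).
Under C/k/A/Mid, Ann's choice at the node after q-L and at the node after q-L-k and at the node after q-L-f can never be reached regardless of what Bo does, so varying those choices leaves every outcome unchanged.
Holding the reachable choices fixed and varying the unreachable ones freely already gives 2 × 2 × 2 = 8 equivalent strategies.
No other strategy reproduces this row, so those 8 are the full class: C/k/D/Mid, C/k/D/Hi, C/k/A/Mid, C/k/A/Hi, C/f/D/Mid, C/f/D/Hi, C/f/A/Mid, C/f/A/Hi.

8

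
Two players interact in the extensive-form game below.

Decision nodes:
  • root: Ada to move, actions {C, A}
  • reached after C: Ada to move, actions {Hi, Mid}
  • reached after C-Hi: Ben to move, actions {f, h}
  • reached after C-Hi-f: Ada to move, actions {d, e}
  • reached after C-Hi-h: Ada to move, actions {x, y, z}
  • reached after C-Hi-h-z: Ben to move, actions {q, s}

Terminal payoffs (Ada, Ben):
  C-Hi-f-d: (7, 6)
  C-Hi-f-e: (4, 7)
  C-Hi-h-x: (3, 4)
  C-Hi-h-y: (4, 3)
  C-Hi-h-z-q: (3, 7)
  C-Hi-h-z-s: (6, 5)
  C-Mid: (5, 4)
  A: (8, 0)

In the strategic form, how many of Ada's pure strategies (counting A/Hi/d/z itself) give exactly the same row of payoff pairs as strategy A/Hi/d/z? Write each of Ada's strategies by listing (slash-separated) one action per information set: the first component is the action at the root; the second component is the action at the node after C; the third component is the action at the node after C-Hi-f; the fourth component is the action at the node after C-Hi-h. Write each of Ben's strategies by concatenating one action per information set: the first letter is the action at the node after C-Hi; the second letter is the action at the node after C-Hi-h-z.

12

Row for A/Hi/d/z (columns fq, fs, hq, hs): (8,0) (8,0) (8,0) (8,0).
Under A/Hi/d/z, Ada's choice at the node after C and at the node after C-Hi-f and at the node after C-Hi-h can never be reached regardless of what Ben does, so varying those choices leaves every outcome unchanged.
Holding the reachable choices fixed and varying the unreachable ones freely already gives 2 × 2 × 3 = 12 equivalent strategies.
No other strategy reproduces this row, so those 12 are the full class: A/Hi/d/x, A/Hi/d/y, A/Hi/d/z, A/Hi/e/x, A/Hi/e/y, A/Hi/e/z, A/Mid/d/x, A/Mid/d/y, A/Mid/d/z, A/Mid/e/x, A/Mid/e/y, A/Mid/e/z.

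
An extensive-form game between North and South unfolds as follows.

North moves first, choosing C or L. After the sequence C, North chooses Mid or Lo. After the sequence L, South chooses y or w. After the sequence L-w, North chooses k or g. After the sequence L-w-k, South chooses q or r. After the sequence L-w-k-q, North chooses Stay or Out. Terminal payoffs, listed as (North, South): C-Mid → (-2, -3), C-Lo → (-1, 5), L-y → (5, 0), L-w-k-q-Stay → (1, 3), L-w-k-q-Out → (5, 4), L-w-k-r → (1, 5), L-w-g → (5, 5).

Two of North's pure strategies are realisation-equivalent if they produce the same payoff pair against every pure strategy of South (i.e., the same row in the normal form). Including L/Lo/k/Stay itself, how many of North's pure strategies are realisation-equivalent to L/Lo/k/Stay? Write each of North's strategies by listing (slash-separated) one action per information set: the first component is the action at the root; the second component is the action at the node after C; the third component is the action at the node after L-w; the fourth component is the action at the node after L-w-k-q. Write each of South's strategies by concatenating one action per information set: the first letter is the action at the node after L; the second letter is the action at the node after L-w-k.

2

Row for L/Lo/k/Stay (columns yq, yr, wq, wr): (5,0) (5,0) (1,3) (1,5).
Under L/Lo/k/Stay, North's choice at the node after C can never be reached regardless of what South does, so varying those choices leaves every outcome unchanged.
Holding the reachable choices fixed and varying the unreachable one freely already gives 2 equivalent strategies.
No other strategy reproduces this row, so those 2 are the full class: L/Mid/k/Stay, L/Lo/k/Stay.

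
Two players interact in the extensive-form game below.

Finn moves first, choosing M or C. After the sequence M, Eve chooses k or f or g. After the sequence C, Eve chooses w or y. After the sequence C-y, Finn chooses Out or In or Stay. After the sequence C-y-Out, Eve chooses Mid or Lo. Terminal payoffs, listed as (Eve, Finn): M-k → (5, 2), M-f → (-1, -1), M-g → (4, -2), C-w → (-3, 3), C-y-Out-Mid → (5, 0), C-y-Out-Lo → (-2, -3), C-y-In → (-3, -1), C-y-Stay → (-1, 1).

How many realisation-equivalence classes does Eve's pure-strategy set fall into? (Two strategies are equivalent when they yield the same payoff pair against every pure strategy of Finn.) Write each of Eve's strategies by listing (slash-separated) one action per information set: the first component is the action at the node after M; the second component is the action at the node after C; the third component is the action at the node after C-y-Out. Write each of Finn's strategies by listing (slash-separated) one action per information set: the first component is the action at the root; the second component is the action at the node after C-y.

Eve has 12 pure strategies: k/w/Mid, k/w/Lo, k/y/Mid, k/y/Lo, f/w/Mid, f/w/Lo, f/y/Mid, f/y/Lo, g/w/Mid, g/w/Lo, g/y/Mid, g/y/Lo. Columns: M/Out, M/In, M/Stay, C/Out, C/In, C/Stay.
{k/w/Mid, k/w/Lo} → row (5,2) (5,2) (5,2) (-3,3) (-3,3) (-3,3)
{k/y/Mid} → row (5,2) (5,2) (5,2) (5,0) (-3,-1) (-1,1)
{k/y/Lo} → row (5,2) (5,2) (5,2) (-2,-3) (-3,-1) (-1,1)
{f/w/Mid, f/w/Lo} → row (-1,-1) (-1,-1) (-1,-1) (-3,3) (-3,3) (-3,3)
{f/y/Mid} → row (-1,-1) (-1,-1) (-1,-1) (5,0) (-3,-1) (-1,1)
{f/y/Lo} → row (-1,-1) (-1,-1) (-1,-1) (-2,-3) (-3,-1) (-1,1)
{g/w/Mid, g/w/Lo} → row (4,-2) (4,-2) (4,-2) (-3,3) (-3,3) (-3,3)
{g/y/Mid} → row (4,-2) (4,-2) (4,-2) (5,0) (-3,-1) (-1,1)
{g/y/Lo} → row (4,-2) (4,-2) (4,-2) (-2,-3) (-3,-1) (-1,1)
That's 9 distinct rows out of 12 strategies.

9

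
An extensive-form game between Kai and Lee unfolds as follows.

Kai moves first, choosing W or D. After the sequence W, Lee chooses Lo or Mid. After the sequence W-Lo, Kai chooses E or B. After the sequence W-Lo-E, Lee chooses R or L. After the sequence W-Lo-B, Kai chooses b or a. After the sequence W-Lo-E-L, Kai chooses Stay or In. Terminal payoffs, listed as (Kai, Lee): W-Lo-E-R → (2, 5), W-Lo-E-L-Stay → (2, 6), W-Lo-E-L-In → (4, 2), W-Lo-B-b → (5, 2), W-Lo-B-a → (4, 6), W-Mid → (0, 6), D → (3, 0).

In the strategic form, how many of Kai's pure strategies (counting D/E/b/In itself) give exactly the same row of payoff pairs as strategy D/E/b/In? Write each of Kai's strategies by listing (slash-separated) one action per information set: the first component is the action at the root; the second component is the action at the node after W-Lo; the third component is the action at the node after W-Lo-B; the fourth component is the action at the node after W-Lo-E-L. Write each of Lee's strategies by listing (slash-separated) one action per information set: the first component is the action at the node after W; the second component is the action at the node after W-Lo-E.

8

Row for D/E/b/In (columns Lo/R, Lo/L, Mid/R, Mid/L): (3,0) (3,0) (3,0) (3,0).
Under D/E/b/In, Kai's choice at the node after W-Lo and at the node after W-Lo-B and at the node after W-Lo-E-L can never be reached regardless of what Lee does, so varying those choices leaves every outcome unchanged.
Holding the reachable choices fixed and varying the unreachable ones freely already gives 2 × 2 × 2 = 8 equivalent strategies.
No other strategy reproduces this row, so those 8 are the full class: D/E/b/Stay, D/E/b/In, D/E/a/Stay, D/E/a/In, D/B/b/Stay, D/B/b/In, D/B/a/Stay, D/B/a/In.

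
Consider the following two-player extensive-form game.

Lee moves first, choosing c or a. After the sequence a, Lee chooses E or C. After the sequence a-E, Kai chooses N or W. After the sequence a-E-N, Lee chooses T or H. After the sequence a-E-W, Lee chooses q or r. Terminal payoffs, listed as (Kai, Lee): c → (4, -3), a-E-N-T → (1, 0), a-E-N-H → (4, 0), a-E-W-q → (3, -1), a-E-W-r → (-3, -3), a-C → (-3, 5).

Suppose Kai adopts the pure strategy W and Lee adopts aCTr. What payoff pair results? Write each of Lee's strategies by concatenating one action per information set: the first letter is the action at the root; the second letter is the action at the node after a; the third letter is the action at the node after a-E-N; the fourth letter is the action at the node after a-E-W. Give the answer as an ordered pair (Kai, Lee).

Trace the play path from the root:
  Lee plays a
  Lee plays C at [a]
→ terminal payoff (-3, 5).
(Kai's choice at the node after a-E is never reached on this path, so it doesn't affect the outcome.)

(-3, 5)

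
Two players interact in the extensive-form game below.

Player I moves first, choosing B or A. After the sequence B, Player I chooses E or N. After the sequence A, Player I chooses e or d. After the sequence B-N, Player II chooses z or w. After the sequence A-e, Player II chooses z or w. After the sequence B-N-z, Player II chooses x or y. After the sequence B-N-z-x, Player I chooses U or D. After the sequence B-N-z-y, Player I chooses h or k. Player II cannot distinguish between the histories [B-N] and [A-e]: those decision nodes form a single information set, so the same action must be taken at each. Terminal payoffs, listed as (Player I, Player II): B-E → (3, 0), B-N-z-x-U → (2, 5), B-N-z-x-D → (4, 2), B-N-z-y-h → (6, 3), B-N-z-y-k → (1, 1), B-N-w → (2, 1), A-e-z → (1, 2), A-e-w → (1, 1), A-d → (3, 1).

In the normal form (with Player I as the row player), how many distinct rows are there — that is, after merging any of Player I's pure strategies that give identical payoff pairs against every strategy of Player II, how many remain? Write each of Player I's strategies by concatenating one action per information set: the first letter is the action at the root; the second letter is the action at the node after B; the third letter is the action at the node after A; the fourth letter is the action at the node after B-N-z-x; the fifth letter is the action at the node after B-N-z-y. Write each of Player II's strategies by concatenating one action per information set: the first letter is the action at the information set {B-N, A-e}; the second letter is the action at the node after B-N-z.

Player I has 32 pure strategies: BEeUh, BEeUk, BEeDh, BEeDk, BEdUh, BEdUk, BEdDh, BEdDk, BNeUh, BNeUk, BNeDh, BNeDk, BNdUh, BNdUk, BNdDh, BNdDk, AEeUh, AEeUk, AEeDh, AEeDk, AEdUh, AEdUk, AEdDh, AEdDk, ANeUh, ANeUk, ANeDh, ANeDk, ANdUh, ANdUk, ANdDh, ANdDk. Columns: zx, zy, wx, wy.
{BEeUh, BEeUk, BEeDh, BEeDk, BEdUh, BEdUk, BEdDh, BEdDk} → row (3,0) (3,0) (3,0) (3,0)
{BNeUh, BNdUh} → row (2,5) (6,3) (2,1) (2,1)
{BNeUk, BNdUk} → row (2,5) (1,1) (2,1) (2,1)
{BNeDh, BNdDh} → row (4,2) (6,3) (2,1) (2,1)
{BNeDk, BNdDk} → row (4,2) (1,1) (2,1) (2,1)
{AEeUh, AEeUk, AEeDh, AEeDk, ANeUh, ANeUk, ANeDh, ANeDk} → row (1,2) (1,2) (1,1) (1,1)
{AEdUh, AEdUk, AEdDh, AEdDk, ANdUh, ANdUk, ANdDh, ANdDk} → row (3,1) (3,1) (3,1) (3,1)
That's 7 distinct rows out of 32 strategies.

7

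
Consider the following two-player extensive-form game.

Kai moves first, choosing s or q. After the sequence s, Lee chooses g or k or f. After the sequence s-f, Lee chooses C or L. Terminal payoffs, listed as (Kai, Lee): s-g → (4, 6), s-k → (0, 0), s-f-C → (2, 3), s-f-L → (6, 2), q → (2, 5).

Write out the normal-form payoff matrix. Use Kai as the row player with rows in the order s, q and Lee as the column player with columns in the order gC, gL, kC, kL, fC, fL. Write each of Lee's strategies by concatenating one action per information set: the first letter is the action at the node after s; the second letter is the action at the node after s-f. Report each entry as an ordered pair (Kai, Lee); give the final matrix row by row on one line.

s: (4,6) (4,6) (0,0) (0,0) (2,3) (6,2) | q: (2,5) (2,5) (2,5) (2,5) (2,5) (2,5)

Row s: gC→(4,6), gL→(4,6), kC→(0,0), kL→(0,0), fC→(2,3), fL→(6,2)
Row q: gC→(2,5), gL→(2,5), kC→(2,5), kL→(2,5), fC→(2,5), fL→(2,5)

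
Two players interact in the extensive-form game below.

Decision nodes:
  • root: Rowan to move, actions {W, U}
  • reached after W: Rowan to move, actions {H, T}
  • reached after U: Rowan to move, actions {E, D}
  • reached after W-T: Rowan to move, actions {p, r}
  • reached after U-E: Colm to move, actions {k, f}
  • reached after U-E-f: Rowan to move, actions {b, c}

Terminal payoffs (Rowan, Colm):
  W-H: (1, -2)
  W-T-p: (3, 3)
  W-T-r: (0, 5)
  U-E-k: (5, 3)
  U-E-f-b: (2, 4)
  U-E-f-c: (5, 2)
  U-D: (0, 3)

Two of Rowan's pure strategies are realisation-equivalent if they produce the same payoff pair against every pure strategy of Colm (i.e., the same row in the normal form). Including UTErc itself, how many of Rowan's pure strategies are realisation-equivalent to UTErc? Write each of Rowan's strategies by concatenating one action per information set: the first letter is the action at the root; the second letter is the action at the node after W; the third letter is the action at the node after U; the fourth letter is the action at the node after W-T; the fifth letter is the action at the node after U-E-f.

4

Row for UTErc (columns k, f): (5,3) (5,2).
Under UTErc, Rowan's choice at the node after W and at the node after W-T can never be reached regardless of what Colm does, so varying those choices leaves every outcome unchanged.
Holding the reachable choices fixed and varying the unreachable ones freely already gives 2 × 2 = 4 equivalent strategies.
No other strategy reproduces this row, so those 4 are the full class: UHEpc, UHErc, UTEpc, UTErc.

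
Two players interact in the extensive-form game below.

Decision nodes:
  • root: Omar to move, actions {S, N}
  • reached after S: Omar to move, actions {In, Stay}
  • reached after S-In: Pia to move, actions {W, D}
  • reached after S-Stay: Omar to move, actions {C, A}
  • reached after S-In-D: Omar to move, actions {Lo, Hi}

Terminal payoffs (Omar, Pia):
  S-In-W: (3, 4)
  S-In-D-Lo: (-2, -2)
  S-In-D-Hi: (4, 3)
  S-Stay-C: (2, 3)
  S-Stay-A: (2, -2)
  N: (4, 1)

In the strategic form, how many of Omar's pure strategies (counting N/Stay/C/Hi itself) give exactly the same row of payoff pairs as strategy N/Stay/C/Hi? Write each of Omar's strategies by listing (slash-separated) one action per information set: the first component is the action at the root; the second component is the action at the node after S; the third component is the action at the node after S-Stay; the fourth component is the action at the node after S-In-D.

Row for N/Stay/C/Hi (columns W, D): (4,1) (4,1).
Under N/Stay/C/Hi, Omar's choice at the node after S and at the node after S-Stay and at the node after S-In-D can never be reached regardless of what Pia does, so varying those choices leaves every outcome unchanged.
Holding the reachable choices fixed and varying the unreachable ones freely already gives 2 × 2 × 2 = 8 equivalent strategies.
No other strategy reproduces this row, so those 8 are the full class: N/In/C/Lo, N/In/C/Hi, N/In/A/Lo, N/In/A/Hi, N/Stay/C/Lo, N/Stay/C/Hi, N/Stay/A/Lo, N/Stay/A/Hi.

8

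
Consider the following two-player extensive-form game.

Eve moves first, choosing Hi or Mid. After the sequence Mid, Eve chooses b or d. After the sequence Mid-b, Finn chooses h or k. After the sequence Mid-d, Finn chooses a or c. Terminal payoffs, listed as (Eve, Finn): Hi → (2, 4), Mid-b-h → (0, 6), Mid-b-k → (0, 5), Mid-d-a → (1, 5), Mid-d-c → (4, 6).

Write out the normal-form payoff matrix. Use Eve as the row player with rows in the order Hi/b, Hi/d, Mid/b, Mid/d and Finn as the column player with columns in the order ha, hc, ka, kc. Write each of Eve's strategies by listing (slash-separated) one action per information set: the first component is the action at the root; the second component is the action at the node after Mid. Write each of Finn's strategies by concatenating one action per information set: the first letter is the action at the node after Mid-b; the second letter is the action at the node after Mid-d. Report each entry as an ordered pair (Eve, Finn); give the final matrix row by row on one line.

Hi/b: (2,4) (2,4) (2,4) (2,4) | Hi/d: (2,4) (2,4) (2,4) (2,4) | Mid/b: (0,6) (0,6) (0,5) (0,5) | Mid/d: (1,5) (4,6) (1,5) (4,6)

            ha       hc       ka       kc
 Hi/b    (2,4)    (2,4)    (2,4)    (2,4)
 Hi/d    (2,4)    (2,4)    (2,4)    (2,4)
Mid/b    (0,6)    (0,6)    (0,5)    (0,5)
Mid/d    (1,5)    (4,6)    (1,5)    (4,6)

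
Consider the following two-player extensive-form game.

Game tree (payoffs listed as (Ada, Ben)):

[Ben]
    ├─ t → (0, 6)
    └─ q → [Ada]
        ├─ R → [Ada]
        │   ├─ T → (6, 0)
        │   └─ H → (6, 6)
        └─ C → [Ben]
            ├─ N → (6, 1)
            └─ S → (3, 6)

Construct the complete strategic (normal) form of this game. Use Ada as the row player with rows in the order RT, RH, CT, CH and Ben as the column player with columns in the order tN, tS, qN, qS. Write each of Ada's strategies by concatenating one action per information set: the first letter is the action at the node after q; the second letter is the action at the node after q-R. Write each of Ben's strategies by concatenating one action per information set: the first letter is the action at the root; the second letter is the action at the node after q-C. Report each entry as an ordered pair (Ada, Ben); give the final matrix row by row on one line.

RT: (0,6) (0,6) (6,0) (6,0) | RH: (0,6) (0,6) (6,6) (6,6) | CT: (0,6) (0,6) (6,1) (3,6) | CH: (0,6) (0,6) (6,1) (3,6)

           tN       tS       qN       qS
  RT    (0,6)    (0,6)    (6,0)    (6,0)
  RH    (0,6)    (0,6)    (6,6)    (6,6)
  CT    (0,6)    (0,6)    (6,1)    (3,6)
  CH    (0,6)    (0,6)    (6,1)    (3,6)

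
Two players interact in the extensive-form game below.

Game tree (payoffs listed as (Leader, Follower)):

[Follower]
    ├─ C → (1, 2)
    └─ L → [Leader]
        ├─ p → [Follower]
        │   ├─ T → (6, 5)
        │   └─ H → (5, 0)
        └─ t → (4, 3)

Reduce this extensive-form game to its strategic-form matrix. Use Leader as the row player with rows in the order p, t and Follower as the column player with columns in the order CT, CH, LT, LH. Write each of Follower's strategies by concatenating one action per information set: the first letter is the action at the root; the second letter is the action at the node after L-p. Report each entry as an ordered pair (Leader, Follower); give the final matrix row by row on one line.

p: (1,2) (1,2) (6,5) (5,0) | t: (1,2) (1,2) (4,3) (4,3)

Row p: CT→(1,2), CH→(1,2), LT→(6,5), LH→(5,0)
Row t: CT→(1,2), CH→(1,2), LT→(4,3), LH→(4,3)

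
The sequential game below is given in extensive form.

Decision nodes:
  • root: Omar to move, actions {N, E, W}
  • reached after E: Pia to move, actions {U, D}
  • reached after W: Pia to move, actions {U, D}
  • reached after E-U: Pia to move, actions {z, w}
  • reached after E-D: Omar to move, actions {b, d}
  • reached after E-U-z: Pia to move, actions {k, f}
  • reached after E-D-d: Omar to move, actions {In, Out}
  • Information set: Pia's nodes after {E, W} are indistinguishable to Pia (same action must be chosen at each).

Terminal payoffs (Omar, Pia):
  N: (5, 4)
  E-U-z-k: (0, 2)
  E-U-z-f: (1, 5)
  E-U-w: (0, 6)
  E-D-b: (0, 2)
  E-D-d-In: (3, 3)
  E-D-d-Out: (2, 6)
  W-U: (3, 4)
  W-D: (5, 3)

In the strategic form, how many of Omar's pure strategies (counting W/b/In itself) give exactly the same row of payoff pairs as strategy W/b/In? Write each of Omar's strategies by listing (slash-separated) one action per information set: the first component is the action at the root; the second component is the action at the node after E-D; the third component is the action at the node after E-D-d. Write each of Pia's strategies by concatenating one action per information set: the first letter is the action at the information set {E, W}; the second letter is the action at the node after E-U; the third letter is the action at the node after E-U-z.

4

Row for W/b/In (columns Uzk, Uzf, Uwk, Uwf, Dzk, Dzf, Dwk, Dwf): (3,4) (3,4) (3,4) (3,4) (5,3) (5,3) (5,3) (5,3).
Under W/b/In, Omar's choice at the node after E-D and at the node after E-D-d can never be reached regardless of what Pia does, so varying those choices leaves every outcome unchanged.
Holding the reachable choices fixed and varying the unreachable ones freely already gives 2 × 2 = 4 equivalent strategies.
No other strategy reproduces this row, so those 4 are the full class: W/b/In, W/b/Out, W/d/In, W/d/Out.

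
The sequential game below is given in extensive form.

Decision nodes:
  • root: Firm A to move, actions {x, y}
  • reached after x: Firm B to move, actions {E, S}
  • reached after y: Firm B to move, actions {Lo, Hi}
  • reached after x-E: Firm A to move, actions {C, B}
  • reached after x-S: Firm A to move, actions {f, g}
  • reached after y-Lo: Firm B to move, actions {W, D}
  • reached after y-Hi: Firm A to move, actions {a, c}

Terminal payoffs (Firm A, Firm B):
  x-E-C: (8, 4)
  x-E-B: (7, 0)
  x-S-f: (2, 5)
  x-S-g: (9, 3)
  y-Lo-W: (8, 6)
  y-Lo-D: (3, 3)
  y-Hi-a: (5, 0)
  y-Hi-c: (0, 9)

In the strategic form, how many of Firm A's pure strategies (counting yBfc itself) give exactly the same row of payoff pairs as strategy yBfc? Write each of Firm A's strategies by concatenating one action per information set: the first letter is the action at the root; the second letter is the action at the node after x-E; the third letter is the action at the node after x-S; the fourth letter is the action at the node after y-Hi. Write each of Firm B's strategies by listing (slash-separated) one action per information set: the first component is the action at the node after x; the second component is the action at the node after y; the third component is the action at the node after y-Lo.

Row for yBfc (columns E/Lo/W, E/Lo/D, E/Hi/W, E/Hi/D, S/Lo/W, S/Lo/D, S/Hi/W, S/Hi/D): (8,6) (3,3) (0,9) (0,9) (8,6) (3,3) (0,9) (0,9).
Under yBfc, Firm A's choice at the node after x-E and at the node after x-S can never be reached regardless of what Firm B does, so varying those choices leaves every outcome unchanged.
Holding the reachable choices fixed and varying the unreachable ones freely already gives 2 × 2 = 4 equivalent strategies.
No other strategy reproduces this row, so those 4 are the full class: yCfc, yCgc, yBfc, yBgc.

4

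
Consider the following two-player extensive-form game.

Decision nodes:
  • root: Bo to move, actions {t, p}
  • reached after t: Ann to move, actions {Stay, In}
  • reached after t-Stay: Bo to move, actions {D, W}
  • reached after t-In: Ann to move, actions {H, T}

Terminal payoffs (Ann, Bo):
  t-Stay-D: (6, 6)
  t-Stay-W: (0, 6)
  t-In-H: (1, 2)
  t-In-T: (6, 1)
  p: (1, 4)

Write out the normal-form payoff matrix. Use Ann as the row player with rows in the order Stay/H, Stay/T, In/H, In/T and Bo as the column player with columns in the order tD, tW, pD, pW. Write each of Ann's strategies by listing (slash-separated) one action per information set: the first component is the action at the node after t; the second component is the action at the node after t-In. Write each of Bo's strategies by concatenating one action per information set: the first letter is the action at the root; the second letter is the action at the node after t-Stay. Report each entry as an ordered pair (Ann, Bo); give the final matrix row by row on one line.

             tD       tW       pD       pW
Stay/H    (6,6)    (0,6)    (1,4)    (1,4)
Stay/T    (6,6)    (0,6)    (1,4)    (1,4)
  In/H    (1,2)    (1,2)    (1,4)    (1,4)
  In/T    (6,1)    (6,1)    (1,4)    (1,4)

Stay/H: (6,6) (0,6) (1,4) (1,4) | Stay/T: (6,6) (0,6) (1,4) (1,4) | In/H: (1,2) (1,2) (1,4) (1,4) | In/T: (6,1) (6,1) (1,4) (1,4)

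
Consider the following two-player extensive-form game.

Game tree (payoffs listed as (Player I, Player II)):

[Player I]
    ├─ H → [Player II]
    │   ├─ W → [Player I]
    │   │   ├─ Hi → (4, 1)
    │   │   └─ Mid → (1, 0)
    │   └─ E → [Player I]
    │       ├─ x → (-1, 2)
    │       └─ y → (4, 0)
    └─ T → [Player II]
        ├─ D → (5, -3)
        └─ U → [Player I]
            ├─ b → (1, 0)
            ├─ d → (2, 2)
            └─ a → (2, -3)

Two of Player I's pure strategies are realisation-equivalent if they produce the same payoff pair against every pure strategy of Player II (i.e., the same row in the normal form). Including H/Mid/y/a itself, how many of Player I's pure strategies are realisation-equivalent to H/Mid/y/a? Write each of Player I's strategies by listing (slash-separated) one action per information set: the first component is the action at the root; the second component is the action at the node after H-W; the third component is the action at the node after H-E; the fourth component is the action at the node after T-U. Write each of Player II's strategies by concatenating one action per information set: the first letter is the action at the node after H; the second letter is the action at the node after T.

3

Row for H/Mid/y/a (columns WD, WU, ED, EU): (1,0) (1,0) (4,0) (4,0).
Under H/Mid/y/a, Player I's choice at the node after T-U can never be reached regardless of what Player II does, so varying those choices leaves every outcome unchanged.
Holding the reachable choices fixed and varying the unreachable one freely already gives 3 equivalent strategies.
No other strategy reproduces this row, so those 3 are the full class: H/Mid/y/b, H/Mid/y/d, H/Mid/y/a.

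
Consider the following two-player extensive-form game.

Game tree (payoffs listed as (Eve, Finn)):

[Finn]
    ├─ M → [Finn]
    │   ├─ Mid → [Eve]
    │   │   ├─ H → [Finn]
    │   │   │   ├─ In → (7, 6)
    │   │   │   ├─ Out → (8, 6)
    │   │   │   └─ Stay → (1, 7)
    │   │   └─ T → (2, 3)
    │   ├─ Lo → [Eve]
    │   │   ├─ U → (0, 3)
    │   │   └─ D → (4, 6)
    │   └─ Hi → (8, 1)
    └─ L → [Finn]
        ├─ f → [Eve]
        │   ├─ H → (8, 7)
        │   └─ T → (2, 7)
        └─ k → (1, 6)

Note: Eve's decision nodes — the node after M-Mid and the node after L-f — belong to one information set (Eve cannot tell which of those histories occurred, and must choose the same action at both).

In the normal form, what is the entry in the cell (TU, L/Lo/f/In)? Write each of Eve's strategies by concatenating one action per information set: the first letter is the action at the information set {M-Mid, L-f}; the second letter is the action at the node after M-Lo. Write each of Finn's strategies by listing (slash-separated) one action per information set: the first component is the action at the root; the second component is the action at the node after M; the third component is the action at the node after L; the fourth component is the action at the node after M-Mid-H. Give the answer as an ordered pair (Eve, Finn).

(2, 7)

Trace the play path from the root:
  Finn plays L
  Finn plays f at [L]
  Eve plays T at [L-f]
→ terminal payoff (2, 7).
(Eve's choice at the node after M-Lo is never reached on this path, so it doesn't affect the outcome.)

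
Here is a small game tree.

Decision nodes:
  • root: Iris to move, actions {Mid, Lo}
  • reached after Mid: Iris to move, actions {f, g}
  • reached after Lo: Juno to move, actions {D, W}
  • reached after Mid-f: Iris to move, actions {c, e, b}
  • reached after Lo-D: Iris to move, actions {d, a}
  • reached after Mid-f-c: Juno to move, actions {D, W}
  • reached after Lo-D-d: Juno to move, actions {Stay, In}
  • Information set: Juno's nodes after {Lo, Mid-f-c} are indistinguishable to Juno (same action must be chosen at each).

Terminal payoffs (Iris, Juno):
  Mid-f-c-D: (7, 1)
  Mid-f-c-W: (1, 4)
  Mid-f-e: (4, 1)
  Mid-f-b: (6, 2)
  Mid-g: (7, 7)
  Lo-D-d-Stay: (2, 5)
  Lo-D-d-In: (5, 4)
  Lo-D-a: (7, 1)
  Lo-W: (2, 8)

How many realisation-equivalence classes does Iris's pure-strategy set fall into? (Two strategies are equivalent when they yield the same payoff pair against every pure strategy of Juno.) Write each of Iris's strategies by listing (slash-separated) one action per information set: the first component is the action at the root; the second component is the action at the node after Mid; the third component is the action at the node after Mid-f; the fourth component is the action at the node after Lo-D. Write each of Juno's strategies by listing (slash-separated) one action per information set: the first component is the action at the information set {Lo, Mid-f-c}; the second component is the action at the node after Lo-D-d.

Iris has 24 pure strategies: Mid/f/c/d, Mid/f/c/a, Mid/f/e/d, Mid/f/e/a, Mid/f/b/d, Mid/f/b/a, Mid/g/c/d, Mid/g/c/a, Mid/g/e/d, Mid/g/e/a, Mid/g/b/d, Mid/g/b/a, Lo/f/c/d, Lo/f/c/a, Lo/f/e/d, Lo/f/e/a, Lo/f/b/d, Lo/f/b/a, Lo/g/c/d, Lo/g/c/a, Lo/g/e/d, Lo/g/e/a, Lo/g/b/d, Lo/g/b/a. Columns: D/Stay, D/In, W/Stay, W/In.
{Mid/f/c/d, Mid/f/c/a} → row (7,1) (7,1) (1,4) (1,4)
{Mid/f/e/d, Mid/f/e/a} → row (4,1) (4,1) (4,1) (4,1)
{Mid/f/b/d, Mid/f/b/a} → row (6,2) (6,2) (6,2) (6,2)
{Mid/g/c/d, Mid/g/c/a, Mid/g/e/d, Mid/g/e/a, Mid/g/b/d, Mid/g/b/a} → row (7,7) (7,7) (7,7) (7,7)
{Lo/f/c/d, Lo/f/e/d, Lo/f/b/d, Lo/g/c/d, Lo/g/e/d, Lo/g/b/d} → row (2,5) (5,4) (2,8) (2,8)
{Lo/f/c/a, Lo/f/e/a, Lo/f/b/a, Lo/g/c/a, Lo/g/e/a, Lo/g/b/a} → row (7,1) (7,1) (2,8) (2,8)
That's 6 distinct rows out of 24 strategies.

6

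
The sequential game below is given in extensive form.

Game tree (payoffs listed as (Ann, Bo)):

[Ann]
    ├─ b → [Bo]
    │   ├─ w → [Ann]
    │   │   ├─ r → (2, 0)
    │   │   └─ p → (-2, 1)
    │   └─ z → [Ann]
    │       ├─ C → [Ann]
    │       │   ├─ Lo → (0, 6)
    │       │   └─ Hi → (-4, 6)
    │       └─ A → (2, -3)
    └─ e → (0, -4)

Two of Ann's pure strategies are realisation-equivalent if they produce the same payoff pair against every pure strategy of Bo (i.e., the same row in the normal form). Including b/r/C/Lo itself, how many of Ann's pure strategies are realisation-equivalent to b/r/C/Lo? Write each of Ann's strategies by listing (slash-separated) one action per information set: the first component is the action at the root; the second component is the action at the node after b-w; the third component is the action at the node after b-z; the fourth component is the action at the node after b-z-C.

Row for b/r/C/Lo (columns w, z): (2,0) (0,6).
Every one of Ann's information sets is on the play path for some reply by Bo when Ann follows b/r/C/Lo.
Changing the action at any of them therefore changes at least one column, so only b/r/C/Lo itself gives this row.

1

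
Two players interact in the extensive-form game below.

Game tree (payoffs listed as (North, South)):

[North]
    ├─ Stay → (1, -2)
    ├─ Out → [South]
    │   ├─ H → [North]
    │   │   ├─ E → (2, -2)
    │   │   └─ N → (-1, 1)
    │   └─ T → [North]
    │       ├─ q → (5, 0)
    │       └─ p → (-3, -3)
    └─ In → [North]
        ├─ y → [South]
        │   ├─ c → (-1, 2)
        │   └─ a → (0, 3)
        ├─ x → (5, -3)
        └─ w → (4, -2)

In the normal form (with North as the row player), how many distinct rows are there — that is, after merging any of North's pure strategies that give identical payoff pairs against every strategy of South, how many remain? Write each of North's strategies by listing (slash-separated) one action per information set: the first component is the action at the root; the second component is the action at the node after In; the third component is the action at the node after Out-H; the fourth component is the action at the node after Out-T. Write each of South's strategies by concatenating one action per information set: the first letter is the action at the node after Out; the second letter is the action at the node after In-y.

8

North has 36 pure strategies: Stay/y/E/q, Stay/y/E/p, Stay/y/N/q, Stay/y/N/p, Stay/x/E/q, Stay/x/E/p, Stay/x/N/q, Stay/x/N/p, Stay/w/E/q, Stay/w/E/p, Stay/w/N/q, Stay/w/N/p, Out/y/E/q, Out/y/E/p, Out/y/N/q, Out/y/N/p, Out/x/E/q, Out/x/E/p, Out/x/N/q, Out/x/N/p, Out/w/E/q, Out/w/E/p, Out/w/N/q, Out/w/N/p, In/y/E/q, In/y/E/p, In/y/N/q, In/y/N/p, In/x/E/q, In/x/E/p, In/x/N/q, In/x/N/p, In/w/E/q, In/w/E/p, In/w/N/q, In/w/N/p. Columns: Hc, Ha, Tc, Ta.
{Stay/y/E/q, Stay/y/E/p, Stay/y/N/q, Stay/y/N/p, Stay/x/E/q, Stay/x/E/p, Stay/x/N/q, Stay/x/N/p, Stay/w/E/q, Stay/w/E/p, Stay/w/N/q, Stay/w/N/p} → row (1,-2) (1,-2) (1,-2) (1,-2)
{Out/y/E/q, Out/x/E/q, Out/w/E/q} → row (2,-2) (2,-2) (5,0) (5,0)
{Out/y/E/p, Out/x/E/p, Out/w/E/p} → row (2,-2) (2,-2) (-3,-3) (-3,-3)
{Out/y/N/q, Out/x/N/q, Out/w/N/q} → row (-1,1) (-1,1) (5,0) (5,0)
{Out/y/N/p, Out/x/N/p, Out/w/N/p} → row (-1,1) (-1,1) (-3,-3) (-3,-3)
{In/y/E/q, In/y/E/p, In/y/N/q, In/y/N/p} → row (-1,2) (0,3) (-1,2) (0,3)
{In/x/E/q, In/x/E/p, In/x/N/q, In/x/N/p} → row (5,-3) (5,-3) (5,-3) (5,-3)
{In/w/E/q, In/w/E/p, In/w/N/q, In/w/N/p} → row (4,-2) (4,-2) (4,-2) (4,-2)
That's 8 distinct rows out of 36 strategies.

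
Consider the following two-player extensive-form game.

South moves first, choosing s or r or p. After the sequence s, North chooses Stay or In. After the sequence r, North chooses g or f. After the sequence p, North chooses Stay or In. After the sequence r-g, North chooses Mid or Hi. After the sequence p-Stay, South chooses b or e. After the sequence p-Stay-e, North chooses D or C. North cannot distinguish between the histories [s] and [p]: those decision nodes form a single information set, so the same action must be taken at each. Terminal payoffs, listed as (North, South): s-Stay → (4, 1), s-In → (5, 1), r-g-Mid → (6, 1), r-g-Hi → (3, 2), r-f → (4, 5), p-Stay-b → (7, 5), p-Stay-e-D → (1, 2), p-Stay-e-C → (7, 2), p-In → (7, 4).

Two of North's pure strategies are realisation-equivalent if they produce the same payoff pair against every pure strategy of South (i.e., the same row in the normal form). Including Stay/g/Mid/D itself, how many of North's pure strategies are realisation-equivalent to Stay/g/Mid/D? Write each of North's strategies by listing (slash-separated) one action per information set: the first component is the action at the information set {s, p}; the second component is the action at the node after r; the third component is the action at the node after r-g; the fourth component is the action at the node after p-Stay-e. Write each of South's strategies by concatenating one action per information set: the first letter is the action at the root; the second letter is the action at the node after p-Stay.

1

Row for Stay/g/Mid/D (columns sb, se, rb, re, pb, pe): (4,1) (4,1) (6,1) (6,1) (7,5) (1,2).
Every one of North's information sets is on the play path for some reply by South when North follows Stay/g/Mid/D.
Changing the action at any of them therefore changes at least one column, so only Stay/g/Mid/D itself gives this row.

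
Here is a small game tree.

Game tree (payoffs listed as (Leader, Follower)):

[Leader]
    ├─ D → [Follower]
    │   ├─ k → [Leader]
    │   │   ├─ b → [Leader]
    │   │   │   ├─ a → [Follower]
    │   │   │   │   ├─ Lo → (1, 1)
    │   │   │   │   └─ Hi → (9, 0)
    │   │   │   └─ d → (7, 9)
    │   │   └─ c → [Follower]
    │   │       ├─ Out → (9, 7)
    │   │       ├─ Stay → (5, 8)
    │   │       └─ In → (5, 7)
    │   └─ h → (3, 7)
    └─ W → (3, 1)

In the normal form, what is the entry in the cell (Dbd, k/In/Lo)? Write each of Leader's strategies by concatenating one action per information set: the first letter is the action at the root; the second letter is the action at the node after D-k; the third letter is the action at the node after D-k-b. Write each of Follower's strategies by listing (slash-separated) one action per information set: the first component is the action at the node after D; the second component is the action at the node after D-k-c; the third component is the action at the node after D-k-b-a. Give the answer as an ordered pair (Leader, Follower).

(7, 9)

Trace the play path from the root:
  Leader plays D
  Follower plays k at [D]
  Leader plays b at [D-k]
  Leader plays d at [D-k-b]
→ terminal payoff (7, 9).
(Follower's choice at the node after D-k-c is never reached on this path, so it doesn't affect the outcome.)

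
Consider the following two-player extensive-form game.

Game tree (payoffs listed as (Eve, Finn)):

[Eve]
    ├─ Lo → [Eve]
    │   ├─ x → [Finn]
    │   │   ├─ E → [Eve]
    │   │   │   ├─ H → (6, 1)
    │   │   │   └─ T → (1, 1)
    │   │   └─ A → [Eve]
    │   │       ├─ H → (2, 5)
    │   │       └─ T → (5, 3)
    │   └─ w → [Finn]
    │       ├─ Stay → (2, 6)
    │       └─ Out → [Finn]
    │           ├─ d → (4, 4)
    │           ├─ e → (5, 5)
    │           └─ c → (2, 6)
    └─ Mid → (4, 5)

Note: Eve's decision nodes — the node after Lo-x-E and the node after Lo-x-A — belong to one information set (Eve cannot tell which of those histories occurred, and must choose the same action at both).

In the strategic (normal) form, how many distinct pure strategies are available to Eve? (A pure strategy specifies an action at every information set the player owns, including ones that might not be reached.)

8

Eve owns the root with actions {Lo, Mid} — two choices.
Eve owns the node after Lo with actions {x, w} — two choices.
Eve owns the information set {Lo-x-E, Lo-x-A} with actions {H, T} — two choices.
A pure strategy fixes one action at each information set independently, so the count is the product 2 × 2 × 2 = 8.
(For reference, Finn has 12 pure strategies, giving a 8×12 normal-form matrix.)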